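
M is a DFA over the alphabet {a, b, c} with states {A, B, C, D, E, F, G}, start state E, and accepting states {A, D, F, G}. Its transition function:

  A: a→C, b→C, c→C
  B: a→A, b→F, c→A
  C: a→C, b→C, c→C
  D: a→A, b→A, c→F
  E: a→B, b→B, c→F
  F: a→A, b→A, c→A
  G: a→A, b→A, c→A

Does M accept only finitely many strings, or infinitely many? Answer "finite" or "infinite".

The useful states (reachable from E and able to reach an accepting state) are {A, B, E, F}.
Restricted to these states the transition graph has no cycle, so every accepting path has bounded length and L is finite.

finite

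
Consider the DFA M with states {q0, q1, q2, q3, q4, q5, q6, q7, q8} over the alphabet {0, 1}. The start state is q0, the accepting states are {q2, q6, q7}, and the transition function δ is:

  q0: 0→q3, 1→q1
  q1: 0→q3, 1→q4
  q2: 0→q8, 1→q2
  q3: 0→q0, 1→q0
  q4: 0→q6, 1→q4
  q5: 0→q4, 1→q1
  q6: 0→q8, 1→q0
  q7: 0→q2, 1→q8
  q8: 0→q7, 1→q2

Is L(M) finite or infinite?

State q0 is reachable from the start and can reach an accepting state, and it lies on the cycle q0 → q1 → q3 → q0.
Traversing that cycle any number of times yields accepted strings of unbounded length, so the language is infinite.

infinite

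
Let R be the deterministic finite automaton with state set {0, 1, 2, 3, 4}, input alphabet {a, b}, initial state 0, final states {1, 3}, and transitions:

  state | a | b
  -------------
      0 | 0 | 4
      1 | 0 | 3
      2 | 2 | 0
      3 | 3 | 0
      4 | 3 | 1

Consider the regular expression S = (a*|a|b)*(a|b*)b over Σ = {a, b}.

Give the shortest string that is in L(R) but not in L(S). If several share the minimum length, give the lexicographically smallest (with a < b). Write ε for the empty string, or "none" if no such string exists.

ba

The string ba is accepted by R but not by S.
No shorter string lies in the difference, and ba is the lexicographically first length-2 string in L(R) \ L(S).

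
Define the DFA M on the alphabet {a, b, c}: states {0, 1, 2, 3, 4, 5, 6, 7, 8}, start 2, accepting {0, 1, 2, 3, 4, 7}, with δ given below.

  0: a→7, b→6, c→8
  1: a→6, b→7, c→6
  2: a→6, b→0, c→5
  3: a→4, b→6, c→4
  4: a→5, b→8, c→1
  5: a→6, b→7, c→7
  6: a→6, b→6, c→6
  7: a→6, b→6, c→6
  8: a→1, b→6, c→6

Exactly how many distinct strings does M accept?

The useful subgraph on states {0, 1, 2, 5, 7, 8} is acyclic, so L(M) is finite; the longest accepting path visits 5 useful states, giving maximum string length 4.
Counting accepting paths from 2 by length: 1 of length 0, 1 of length 1, 3 of length 2, 1 of length 3, 1 of length 4. Total 7.

7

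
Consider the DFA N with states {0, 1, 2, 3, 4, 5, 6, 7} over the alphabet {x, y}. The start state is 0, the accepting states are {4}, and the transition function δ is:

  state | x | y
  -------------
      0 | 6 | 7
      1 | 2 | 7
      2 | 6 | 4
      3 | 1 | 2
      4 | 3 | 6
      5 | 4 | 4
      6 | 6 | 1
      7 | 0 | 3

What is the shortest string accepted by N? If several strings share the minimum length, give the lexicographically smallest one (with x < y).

A breadth-first search from 0 reaches an accepting state first via the path 0 → 6 → 1 → 2 → 4 on input xyxy.
No string of length < 4 is accepted (BFS exhausts all shorter strings without reaching an accepting state), and xyxy is the lexicographically least accepting string of length 4.

xyxy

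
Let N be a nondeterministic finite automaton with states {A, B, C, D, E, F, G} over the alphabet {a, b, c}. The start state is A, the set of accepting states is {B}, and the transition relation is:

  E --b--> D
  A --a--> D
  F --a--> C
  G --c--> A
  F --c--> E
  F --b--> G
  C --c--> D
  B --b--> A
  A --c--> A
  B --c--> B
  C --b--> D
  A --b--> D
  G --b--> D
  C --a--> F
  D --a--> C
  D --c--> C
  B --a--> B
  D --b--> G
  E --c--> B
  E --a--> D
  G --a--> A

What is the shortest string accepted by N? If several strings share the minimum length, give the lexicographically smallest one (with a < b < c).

aaacc

A breadth-first search from A reaches an accepting state first via the path A → D → C → F → E → B on input aaacc.
No string of length < 5 is accepted (BFS exhausts all shorter strings without reaching an accepting state), and aaacc is the lexicographically least accepting string of length 5.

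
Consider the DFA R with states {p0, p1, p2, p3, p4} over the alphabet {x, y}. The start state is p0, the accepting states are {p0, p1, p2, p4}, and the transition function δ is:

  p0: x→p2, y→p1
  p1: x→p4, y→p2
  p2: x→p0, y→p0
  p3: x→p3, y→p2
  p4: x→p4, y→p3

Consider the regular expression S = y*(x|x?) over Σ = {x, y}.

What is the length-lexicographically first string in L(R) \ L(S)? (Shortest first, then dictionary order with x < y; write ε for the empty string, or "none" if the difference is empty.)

xx

The string xx is accepted by R but not by S.
No shorter string lies in the difference, and xx is the lexicographically first length-2 string in L(R) \ L(S).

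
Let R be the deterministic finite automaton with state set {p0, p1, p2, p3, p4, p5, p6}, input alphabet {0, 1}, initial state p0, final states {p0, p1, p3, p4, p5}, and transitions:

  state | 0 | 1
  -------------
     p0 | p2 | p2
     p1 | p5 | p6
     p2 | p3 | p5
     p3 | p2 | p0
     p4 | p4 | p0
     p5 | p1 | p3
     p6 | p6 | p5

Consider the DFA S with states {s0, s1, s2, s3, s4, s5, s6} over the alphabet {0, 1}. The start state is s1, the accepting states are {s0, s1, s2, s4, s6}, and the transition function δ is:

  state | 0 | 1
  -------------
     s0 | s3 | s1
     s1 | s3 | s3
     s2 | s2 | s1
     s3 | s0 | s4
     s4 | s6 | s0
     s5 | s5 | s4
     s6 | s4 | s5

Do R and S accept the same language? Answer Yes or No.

Yes

Exploring the product automaton R × S from the start pair (p0, s1), following both machines on each input symbol, reaches 6 state pairs: (p0, s1), (p2, s3), (p3, s0), (p5, s4), (p1, s6), (p6, s5).
R accepts in {p0, p1, p3, p4, p5} and S accepts in {s0, s1, s2, s4, s6}. In every reachable pair the two components are either both accepting — (p0, s1), (p3, s0), (p5, s4), (p1, s6) — or both non-accepting, so no string is accepted by exactly one of the machines: L(R) \ L(S) and L(S) \ L(R) are both empty.
Hence every string is accepted by R iff it is accepted by S, and the two languages coincide.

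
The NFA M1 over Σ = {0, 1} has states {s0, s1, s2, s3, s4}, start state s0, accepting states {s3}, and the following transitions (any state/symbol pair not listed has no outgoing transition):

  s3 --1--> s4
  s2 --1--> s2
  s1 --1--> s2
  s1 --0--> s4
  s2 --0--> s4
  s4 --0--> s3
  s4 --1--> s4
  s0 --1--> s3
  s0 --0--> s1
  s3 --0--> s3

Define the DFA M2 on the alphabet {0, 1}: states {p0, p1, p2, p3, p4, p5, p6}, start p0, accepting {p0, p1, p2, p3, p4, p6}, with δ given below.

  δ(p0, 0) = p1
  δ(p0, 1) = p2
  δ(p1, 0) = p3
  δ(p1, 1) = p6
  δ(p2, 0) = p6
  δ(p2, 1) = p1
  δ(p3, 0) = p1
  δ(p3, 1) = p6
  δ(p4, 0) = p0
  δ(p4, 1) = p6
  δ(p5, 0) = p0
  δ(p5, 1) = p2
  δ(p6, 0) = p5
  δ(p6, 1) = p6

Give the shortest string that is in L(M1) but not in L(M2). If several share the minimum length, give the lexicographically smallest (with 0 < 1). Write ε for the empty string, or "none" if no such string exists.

100

The string 100 is accepted by M1 but not by M2.
No shorter string lies in the difference, and 100 is the lexicographically first length-3 string in L(M1) \ L(M2).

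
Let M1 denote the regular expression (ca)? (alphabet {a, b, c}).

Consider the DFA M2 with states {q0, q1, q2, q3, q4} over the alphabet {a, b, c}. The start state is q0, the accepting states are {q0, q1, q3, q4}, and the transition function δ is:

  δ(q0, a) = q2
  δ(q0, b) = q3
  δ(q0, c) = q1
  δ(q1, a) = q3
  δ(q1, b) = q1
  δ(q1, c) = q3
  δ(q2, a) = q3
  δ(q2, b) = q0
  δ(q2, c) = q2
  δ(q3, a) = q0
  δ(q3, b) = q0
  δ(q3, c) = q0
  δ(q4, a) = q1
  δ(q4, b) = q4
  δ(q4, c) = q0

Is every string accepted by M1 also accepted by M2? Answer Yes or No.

Converting the expression M1 to a DFA (subset construction, then merging equivalent states) gives the minimal DFA with states {r0, r1, r2, r3}, start state r0, accepting states {r0, r3} and transitions r0: a→r1, b→r1, c→r2; r1: a→r1, b→r1, c→r1; r2: a→r3, b→r1, c→r1; r3: a→r1, b→r1, c→r1.
Exploring the product automaton M1 × M2 from the start pair (r0, q0), following both machines on each input symbol, reaches 7 state pairs: (r0, q0), (r1, q2), (r1, q3), (r2, q1), (r1, q0), (r3, q3), (r1, q1).
M1 accepts in {r0, r3} and M2 accepts in {q0, q1, q3, q4}. The reachable pairs whose M1-component is accepting are (r0, q0), (r3, q3); in each of them the M2-component is accepting too, so the product for L(M1) \ L(M2) (M1-component accepting, M2-component rejecting) has no reachable accepting pair and the difference is empty.
Hence every string in L(M1) is also in L(M2).

Yes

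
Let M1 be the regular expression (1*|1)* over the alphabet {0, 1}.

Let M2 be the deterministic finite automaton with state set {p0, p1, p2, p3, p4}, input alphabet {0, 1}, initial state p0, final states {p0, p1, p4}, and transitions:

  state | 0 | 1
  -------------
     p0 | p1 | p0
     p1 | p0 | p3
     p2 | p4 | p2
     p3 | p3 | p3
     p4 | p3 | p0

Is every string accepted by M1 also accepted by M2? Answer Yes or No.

Yes

Converting the expression M1 to a DFA (subset construction, then merging equivalent states) gives the minimal DFA with states {r0, r1}, start state r0, accepting states {r0} and transitions r0: 0→r1, 1→r0; r1: 0→r1, 1→r1.
Exploring the product automaton M1 × M2 from the start pair (r0, p0), following both machines on each input symbol, reaches 4 state pairs: (r0, p0), (r1, p1), (r1, p0), (r1, p3).
M1 accepts in {r0} and M2 accepts in {p0, p1, p4}. The reachable pairs whose M1-component is accepting are (r0, p0); in each of them the M2-component is accepting too, so the product for L(M1) \ L(M2) (M1-component accepting, M2-component rejecting) has no reachable accepting pair and the difference is empty.
Hence every string in L(M1) is also in L(M2).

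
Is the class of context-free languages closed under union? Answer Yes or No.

Yes

Take grammars for L₁ and L₂ with disjoint nonterminals and start symbols S₁, S₂; the grammar with a new start symbol and productions S → S₁ | S₂ generates L₁ ∪ L₂.
So the context-free languages are closed under union.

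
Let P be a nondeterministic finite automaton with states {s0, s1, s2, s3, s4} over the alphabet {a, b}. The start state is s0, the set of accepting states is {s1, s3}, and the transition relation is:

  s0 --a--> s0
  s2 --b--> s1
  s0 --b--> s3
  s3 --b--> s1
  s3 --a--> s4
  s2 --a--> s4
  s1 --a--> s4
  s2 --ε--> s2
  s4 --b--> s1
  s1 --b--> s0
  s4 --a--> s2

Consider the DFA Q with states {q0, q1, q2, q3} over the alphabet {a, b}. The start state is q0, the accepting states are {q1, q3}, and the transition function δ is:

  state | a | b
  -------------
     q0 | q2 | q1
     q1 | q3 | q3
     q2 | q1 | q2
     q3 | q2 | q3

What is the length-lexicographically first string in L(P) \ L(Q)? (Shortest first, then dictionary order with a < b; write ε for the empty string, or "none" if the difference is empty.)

ab

The string ab is accepted by P but not by Q.
No shorter string lies in the difference, and ab is the lexicographically first length-2 string in L(P) \ L(Q).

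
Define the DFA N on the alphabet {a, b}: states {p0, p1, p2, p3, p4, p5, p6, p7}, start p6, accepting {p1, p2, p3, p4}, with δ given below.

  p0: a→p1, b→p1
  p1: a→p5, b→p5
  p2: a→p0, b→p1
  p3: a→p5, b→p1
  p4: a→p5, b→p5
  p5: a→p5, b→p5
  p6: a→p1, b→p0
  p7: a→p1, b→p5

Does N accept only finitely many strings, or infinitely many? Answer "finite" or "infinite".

The useful states (reachable from p6 and able to reach an accepting state) are {p0, p1, p6}.
Restricted to these states the transition graph has no cycle, so every accepting path has bounded length and L is finite.

finite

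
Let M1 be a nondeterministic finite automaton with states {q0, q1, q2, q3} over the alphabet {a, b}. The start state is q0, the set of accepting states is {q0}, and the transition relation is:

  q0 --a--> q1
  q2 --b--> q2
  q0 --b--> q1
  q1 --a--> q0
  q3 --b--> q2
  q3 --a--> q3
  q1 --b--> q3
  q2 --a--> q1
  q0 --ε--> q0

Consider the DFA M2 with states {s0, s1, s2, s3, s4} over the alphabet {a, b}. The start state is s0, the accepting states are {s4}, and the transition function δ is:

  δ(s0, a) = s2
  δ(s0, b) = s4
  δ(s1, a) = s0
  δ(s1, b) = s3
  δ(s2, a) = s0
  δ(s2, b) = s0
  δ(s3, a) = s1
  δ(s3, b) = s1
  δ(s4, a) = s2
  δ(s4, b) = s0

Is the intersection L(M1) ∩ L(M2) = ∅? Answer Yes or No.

Exploring the product automaton M1 × M2 from the start pair (q0, s0), following both machines on each input symbol, reaches 10 state pairs: (q0, s0), (q1, s2), (q1, s4), (q3, s0), (q0, s2), (q3, s2), (q2, s4), (q1, s0), (q2, s0), (q3, s4).
M1 accepts in {q0} and M2 accepts in {s4}; no reachable pair has both components accepting, so no string drives both machines to acceptance simultaneously and L(M1) ∩ L(M2) = ∅.
So no string is accepted by both, and the intersection is empty.

Yes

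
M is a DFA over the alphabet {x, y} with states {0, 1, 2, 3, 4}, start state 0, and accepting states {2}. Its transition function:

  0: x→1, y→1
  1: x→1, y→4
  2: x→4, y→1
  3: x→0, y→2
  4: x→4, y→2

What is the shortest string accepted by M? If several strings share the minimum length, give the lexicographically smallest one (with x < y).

xyy

A breadth-first search from 0 reaches an accepting state first via the path 0 → 1 → 4 → 2 on input xyy.
No string of length < 3 is accepted (BFS exhausts all shorter strings without reaching an accepting state), and xyy is the lexicographically least accepting string of length 3.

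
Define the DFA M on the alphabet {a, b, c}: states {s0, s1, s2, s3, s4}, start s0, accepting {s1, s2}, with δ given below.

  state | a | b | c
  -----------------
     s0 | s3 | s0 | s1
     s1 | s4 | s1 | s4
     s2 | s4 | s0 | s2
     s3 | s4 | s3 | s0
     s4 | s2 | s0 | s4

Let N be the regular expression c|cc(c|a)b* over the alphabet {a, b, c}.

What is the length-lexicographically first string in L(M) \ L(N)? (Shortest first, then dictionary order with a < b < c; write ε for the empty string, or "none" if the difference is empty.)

The string bc is accepted by M but not by N.
No shorter string lies in the difference, and bc is the lexicographically first length-2 string in L(M) \ L(N).

bc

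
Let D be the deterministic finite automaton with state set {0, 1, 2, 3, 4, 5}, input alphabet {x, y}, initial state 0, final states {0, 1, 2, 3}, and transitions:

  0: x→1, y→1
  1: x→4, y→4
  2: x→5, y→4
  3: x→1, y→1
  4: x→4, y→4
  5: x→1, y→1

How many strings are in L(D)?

3

The useful subgraph on states {0, 1} is acyclic, so L(D) is finite; the longest accepting path visits 2 useful states, giving maximum string length 1.
Counting accepting paths from 0 by length: 1 of length 0, 2 of length 1. Total 3.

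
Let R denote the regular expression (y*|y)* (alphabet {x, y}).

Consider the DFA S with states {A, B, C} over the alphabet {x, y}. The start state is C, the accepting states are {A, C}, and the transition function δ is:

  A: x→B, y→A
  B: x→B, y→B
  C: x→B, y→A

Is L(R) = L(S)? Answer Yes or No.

Yes

Converting the expression R to a DFA (subset construction, then merging equivalent states) gives the minimal DFA with states {r0, r1}, start state r0, accepting states {r0} and transitions r0: x→r1, y→r0; r1: x→r1, y→r1.
Exploring the product automaton R × S from the start pair (r0, C), following both machines on each input symbol, reaches 3 state pairs: (r0, C), (r1, B), (r0, A).
R accepts in {r0} and S accepts in {A, C}. In every reachable pair the two components are either both accepting — (r0, C), (r0, A) — or both non-accepting, so no string is accepted by exactly one of the machines: L(R) \ L(S) and L(S) \ L(R) are both empty.
Hence every string is accepted by R iff it is accepted by S, and the two languages coincide.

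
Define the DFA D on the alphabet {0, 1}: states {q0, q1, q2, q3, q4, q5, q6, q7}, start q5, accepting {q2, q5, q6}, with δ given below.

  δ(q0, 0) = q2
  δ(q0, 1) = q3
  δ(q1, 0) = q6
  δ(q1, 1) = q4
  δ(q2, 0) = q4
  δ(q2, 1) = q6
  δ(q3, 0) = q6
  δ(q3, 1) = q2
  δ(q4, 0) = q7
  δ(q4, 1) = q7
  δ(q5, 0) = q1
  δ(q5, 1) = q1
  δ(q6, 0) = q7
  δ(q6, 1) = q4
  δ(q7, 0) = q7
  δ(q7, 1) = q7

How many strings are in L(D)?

3

The useful subgraph on states {q1, q5, q6} is acyclic, so L(D) is finite; the longest accepting path visits 3 useful states, giving maximum string length 2.
Counting accepting paths from q5 by length: 1 of length 0, 2 of length 2. Total 3.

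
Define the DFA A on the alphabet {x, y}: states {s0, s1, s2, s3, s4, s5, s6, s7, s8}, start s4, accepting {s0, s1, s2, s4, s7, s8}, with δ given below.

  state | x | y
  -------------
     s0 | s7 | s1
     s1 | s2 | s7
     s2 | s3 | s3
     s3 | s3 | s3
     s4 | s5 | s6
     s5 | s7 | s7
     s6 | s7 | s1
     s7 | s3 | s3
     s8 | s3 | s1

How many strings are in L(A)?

7

The useful subgraph on states {s1, s2, s4, s5, s6, s7} is acyclic, so L(A) is finite; the longest accepting path visits 4 useful states, giving maximum string length 3.
Counting accepting paths from s4 by length: 1 of length 0, 4 of length 2, 2 of length 3. Total 7.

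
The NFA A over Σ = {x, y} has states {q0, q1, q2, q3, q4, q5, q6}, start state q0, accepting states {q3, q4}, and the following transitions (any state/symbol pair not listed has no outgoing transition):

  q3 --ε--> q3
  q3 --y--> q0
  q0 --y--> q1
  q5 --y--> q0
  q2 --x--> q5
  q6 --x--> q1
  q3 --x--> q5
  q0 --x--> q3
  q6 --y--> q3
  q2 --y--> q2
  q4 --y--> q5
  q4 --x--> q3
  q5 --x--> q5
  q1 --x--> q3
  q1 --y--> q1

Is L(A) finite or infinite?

infinite

State q1 is reachable from the start and can reach an accepting state, and it lies on the cycle q1 → q1.
Traversing that cycle any number of times yields accepted strings of unbounded length, so the language is infinite.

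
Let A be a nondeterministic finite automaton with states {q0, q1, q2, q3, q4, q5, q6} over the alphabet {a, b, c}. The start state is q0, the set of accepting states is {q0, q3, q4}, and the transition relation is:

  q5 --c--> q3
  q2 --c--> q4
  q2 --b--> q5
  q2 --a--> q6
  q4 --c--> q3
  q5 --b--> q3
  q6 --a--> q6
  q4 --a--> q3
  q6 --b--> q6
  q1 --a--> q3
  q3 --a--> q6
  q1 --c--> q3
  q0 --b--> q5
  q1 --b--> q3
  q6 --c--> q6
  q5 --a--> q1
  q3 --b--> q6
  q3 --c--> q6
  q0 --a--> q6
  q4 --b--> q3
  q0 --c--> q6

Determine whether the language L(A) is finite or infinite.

finite

The useful states (reachable from q0 and able to reach an accepting state) are {q0, q1, q3, q5}.
Restricted to these states the transition graph has no cycle, so every accepting path has bounded length and L is finite.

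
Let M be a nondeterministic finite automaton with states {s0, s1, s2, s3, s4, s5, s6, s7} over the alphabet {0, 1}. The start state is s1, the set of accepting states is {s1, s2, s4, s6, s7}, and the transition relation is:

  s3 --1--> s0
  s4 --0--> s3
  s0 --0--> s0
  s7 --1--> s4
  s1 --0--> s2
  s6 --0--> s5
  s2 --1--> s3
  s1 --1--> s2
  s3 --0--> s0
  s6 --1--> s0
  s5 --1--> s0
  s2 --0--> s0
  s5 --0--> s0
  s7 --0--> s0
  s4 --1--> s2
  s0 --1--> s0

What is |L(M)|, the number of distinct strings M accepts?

3

The useful subgraph on states {s1, s2} is acyclic, so L(M) is finite; the longest accepting path visits 2 useful states, giving maximum string length 1.
Counting accepting paths from s1 by length: 1 of length 0, 2 of length 1. Total 3.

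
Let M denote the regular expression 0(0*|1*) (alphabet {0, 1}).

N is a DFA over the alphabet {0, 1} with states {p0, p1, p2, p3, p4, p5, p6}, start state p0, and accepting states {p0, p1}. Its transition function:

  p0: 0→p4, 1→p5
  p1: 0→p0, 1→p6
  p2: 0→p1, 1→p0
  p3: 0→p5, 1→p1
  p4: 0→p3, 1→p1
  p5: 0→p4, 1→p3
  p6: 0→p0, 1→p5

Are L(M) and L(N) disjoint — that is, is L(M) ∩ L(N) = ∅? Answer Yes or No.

No

The string 01 is accepted by both M and N.
Hence L(M) ∩ L(N) ≠ ∅.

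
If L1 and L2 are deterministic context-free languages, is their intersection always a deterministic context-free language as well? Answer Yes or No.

No

DCFLs are closed under complement (normalise the DPDA to read all of its input, then flip the verdict). If they were also closed under intersection, De Morgan would make them closed under union; but {aⁿbⁿ : n≥0} and {aⁿb²ⁿ : n≥0} are DCFLs (push the a's; pop one per b, respectively one per two b's) whose union no deterministic PDA accepts: a DPDA for it would have a single run on aⁿb²ⁿ, accepting after the prefix aⁿbⁿ and accepting again after n more b's; an ordinary PDA that simulates it on a's and b's and, at any moment when it is accepting, may switch to reading only a fresh letter c while feeding each c to the simulation as a b, would accept aⁱbʲcᵏ (k≥1) exactly when both aⁱbʲ and aⁱbʲ⁺ᵏ are in the language, i.e. its language intersected with the regular set a*b*c⁺ would be exactly {aⁿbⁿcⁿ : n≥1} — impossible, since context-free languages are closed under intersection with regular sets and {aⁿbⁿcⁿ} is not context-free.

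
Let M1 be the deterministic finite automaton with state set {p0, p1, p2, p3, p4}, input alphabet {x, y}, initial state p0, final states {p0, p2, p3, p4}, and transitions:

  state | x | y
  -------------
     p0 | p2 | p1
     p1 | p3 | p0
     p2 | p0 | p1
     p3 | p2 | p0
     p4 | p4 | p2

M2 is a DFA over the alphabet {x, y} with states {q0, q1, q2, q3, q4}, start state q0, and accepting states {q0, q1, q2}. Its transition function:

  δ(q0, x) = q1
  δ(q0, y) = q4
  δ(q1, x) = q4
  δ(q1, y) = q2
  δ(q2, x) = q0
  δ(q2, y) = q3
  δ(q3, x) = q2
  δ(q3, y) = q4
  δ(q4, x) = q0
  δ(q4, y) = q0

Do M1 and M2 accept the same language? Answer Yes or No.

The string xx is accepted by M1 but rejected by M2.
So L(M1) ≠ L(M2).

No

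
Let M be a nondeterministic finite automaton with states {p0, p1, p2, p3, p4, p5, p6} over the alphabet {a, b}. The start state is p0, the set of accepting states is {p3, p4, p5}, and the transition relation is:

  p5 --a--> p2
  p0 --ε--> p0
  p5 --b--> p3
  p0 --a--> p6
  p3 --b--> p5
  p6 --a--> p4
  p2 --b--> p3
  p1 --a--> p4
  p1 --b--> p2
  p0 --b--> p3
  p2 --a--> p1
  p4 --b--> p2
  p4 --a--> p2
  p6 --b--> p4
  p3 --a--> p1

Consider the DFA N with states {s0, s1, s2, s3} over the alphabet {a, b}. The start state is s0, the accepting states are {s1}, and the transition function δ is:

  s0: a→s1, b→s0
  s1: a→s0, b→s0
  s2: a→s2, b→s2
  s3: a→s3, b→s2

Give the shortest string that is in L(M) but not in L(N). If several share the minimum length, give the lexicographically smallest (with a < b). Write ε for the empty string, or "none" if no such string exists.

b

The string b is accepted by M but not by N.
No shorter string lies in the difference, and b is the lexicographically first length-1 string in L(M) \ L(N).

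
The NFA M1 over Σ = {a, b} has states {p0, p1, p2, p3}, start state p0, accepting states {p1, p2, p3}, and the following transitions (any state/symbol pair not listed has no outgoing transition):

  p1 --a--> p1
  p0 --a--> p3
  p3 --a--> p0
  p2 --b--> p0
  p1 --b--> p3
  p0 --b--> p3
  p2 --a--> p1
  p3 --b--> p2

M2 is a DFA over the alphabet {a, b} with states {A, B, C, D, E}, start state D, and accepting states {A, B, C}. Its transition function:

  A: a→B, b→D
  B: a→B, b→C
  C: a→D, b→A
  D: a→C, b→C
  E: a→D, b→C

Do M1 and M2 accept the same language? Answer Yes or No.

Exploring the product automaton M1 × M2 from the start pair (p0, D), following both machines on each input symbol, reaches 4 state pairs: (p0, D), (p3, C), (p2, A), (p1, B).
M1 accepts in {p1, p2, p3} and M2 accepts in {A, B, C}. In every reachable pair the two components are either both accepting — (p3, C), (p2, A), (p1, B) — or both non-accepting, so no string is accepted by exactly one of the machines: L(M1) \ L(M2) and L(M2) \ L(M1) are both empty.
Hence every string is accepted by M1 iff it is accepted by M2, and the two languages coincide.

Yes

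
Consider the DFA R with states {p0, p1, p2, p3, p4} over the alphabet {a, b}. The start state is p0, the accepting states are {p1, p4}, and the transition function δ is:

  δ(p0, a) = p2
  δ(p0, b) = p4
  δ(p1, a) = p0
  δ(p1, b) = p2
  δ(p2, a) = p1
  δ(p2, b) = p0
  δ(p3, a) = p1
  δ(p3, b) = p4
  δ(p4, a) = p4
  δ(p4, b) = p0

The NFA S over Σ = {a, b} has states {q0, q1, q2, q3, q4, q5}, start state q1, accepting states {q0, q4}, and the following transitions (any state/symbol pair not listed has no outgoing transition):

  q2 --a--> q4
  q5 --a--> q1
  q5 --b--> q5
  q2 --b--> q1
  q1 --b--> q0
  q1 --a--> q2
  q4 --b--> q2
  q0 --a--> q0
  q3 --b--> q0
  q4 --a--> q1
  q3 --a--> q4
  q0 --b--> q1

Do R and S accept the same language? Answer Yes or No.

Exploring the product automaton R × S from the start pair (p0, q1), following both machines on each input symbol, reaches 4 state pairs: (p0, q1), (p2, q2), (p4, q0), (p1, q4).
R accepts in {p1, p4} and S accepts in {q0, q4}. In every reachable pair the two components are either both accepting — (p4, q0), (p1, q4) — or both non-accepting, so no string is accepted by exactly one of the machines: L(R) \ L(S) and L(S) \ L(R) are both empty.
Hence every string is accepted by R iff it is accepted by S, and the two languages coincide.

Yes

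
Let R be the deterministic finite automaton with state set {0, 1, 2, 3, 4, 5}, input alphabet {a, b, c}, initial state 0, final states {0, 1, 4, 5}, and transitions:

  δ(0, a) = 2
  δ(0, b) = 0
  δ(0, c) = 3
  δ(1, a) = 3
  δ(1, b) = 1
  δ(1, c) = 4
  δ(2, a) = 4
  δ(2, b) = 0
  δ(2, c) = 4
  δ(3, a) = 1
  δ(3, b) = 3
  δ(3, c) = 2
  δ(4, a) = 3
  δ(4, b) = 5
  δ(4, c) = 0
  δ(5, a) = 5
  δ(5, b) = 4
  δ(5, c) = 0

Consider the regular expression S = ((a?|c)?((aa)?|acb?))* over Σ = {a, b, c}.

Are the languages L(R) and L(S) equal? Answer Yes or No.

No

The string b is accepted by R but rejected by S.
So L(R) ≠ L(S).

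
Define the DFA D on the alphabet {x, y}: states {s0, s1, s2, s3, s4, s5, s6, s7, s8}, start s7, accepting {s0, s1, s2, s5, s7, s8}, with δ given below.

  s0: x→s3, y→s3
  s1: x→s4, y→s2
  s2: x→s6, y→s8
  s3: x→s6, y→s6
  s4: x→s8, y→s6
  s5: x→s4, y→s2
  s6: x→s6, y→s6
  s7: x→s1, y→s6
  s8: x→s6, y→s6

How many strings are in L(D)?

The useful subgraph on states {s1, s2, s4, s7, s8} is acyclic, so L(D) is finite; the longest accepting path visits 4 useful states, giving maximum string length 3.
Counting accepting paths from s7 by length: 1 of length 0, 1 of length 1, 1 of length 2, 2 of length 3. Total 5.

5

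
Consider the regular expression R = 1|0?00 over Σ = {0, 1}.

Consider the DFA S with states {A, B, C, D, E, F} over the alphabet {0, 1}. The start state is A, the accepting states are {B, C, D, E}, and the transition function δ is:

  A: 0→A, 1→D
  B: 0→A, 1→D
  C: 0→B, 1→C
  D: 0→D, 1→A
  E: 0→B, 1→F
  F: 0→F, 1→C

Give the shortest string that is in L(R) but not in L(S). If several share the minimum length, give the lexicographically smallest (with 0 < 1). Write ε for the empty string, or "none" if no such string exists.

00

The string 00 is accepted by R but not by S.
No shorter string lies in the difference, and 00 is the lexicographically first length-2 string in L(R) \ L(S).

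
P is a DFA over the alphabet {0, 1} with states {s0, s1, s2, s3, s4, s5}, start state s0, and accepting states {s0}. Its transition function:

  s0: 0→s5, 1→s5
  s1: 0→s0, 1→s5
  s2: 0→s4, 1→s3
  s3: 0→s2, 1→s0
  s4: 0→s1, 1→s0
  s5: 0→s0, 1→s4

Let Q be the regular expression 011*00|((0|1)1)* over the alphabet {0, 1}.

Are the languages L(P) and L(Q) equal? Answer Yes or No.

The string 00 is accepted by P but rejected by Q.
So L(P) ≠ L(Q).

No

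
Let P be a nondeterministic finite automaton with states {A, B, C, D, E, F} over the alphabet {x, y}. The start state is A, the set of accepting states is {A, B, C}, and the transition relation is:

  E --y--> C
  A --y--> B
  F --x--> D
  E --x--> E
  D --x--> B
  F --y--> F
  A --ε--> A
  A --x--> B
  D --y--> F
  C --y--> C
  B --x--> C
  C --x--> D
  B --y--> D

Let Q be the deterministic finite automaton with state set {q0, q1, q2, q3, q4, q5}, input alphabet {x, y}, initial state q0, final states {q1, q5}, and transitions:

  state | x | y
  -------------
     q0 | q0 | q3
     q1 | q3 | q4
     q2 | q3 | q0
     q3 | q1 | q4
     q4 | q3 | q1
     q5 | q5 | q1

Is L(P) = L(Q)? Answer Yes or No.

The empty string ε is accepted by P but rejected by Q.
So L(P) ≠ L(Q).

No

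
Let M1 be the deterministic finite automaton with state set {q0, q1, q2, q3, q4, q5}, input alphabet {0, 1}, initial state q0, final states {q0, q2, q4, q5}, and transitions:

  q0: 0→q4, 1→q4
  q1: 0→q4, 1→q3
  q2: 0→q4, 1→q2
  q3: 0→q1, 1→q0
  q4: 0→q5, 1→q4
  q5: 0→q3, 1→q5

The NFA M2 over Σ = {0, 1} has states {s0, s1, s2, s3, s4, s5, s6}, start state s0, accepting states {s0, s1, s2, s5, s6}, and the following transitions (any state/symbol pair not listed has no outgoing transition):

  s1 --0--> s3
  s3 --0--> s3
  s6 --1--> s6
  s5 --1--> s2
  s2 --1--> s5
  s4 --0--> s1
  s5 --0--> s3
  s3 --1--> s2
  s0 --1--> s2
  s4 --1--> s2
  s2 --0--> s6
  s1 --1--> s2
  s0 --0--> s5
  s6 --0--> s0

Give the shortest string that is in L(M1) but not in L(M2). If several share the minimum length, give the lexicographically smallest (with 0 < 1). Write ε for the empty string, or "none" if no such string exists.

The string 00 is accepted by M1 but not by M2.
No shorter string lies in the difference, and 00 is the lexicographically first length-2 string in L(M1) \ L(M2).

00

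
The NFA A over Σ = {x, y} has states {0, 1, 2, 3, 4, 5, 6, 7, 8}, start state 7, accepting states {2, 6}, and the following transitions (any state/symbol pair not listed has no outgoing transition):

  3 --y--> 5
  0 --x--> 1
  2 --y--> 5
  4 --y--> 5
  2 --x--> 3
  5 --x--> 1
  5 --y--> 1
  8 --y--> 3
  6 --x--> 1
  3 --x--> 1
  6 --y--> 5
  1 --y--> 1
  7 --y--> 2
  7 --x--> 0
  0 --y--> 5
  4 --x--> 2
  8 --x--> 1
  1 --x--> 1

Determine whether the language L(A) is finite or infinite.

finite

The useful states (reachable from 7 and able to reach an accepting state) are {2, 7}.
Restricted to these states the transition graph has no cycle, so every accepting path has bounded length and L is finite.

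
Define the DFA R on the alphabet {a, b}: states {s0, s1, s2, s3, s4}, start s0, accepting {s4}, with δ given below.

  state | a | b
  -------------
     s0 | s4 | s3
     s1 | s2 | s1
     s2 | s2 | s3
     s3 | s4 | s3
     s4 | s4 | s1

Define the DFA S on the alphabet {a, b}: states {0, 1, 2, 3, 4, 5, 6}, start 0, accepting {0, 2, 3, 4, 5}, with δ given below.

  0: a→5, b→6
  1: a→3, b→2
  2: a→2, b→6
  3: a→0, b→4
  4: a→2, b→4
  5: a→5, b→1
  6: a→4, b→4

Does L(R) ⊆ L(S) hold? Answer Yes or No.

Exploring the product automaton R × S from the start pair (s0, 0), following both machines on each input symbol, reaches 19 state pairs: (s0, 0), (s4, 5), (s3, 6), (s1, 1), (s4, 4), (s3, 4), (s2, 3), (s1, 2), (s4, 2), (s1, 4), (s2, 0), (s2, 2), (s1, 6), (s2, 5), (s2, 4), (s3, 1), (s4, 3), (s3, 2), (s4, 0).
R accepts in {s4} and S accepts in {0, 2, 3, 4, 5}. The reachable pairs whose R-component is accepting are (s4, 5), (s4, 4), (s4, 2), (s4, 3), (s4, 0); in each of them the S-component is accepting too, so the product for L(R) \ L(S) (R-component accepting, S-component rejecting) has no reachable accepting pair and the difference is empty.
Hence every string in L(R) is also in L(S).

Yes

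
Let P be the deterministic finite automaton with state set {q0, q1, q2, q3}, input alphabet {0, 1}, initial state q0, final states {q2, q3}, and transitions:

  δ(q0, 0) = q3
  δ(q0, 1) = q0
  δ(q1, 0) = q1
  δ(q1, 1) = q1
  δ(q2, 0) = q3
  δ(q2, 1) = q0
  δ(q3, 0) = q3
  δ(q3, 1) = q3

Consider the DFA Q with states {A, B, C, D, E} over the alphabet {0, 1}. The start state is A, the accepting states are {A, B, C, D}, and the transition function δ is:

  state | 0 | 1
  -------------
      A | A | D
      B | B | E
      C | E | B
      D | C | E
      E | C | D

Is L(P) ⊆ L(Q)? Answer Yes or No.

No

The string 011 is in L(P) but not in L(Q).
So L(P) ⊄ L(Q).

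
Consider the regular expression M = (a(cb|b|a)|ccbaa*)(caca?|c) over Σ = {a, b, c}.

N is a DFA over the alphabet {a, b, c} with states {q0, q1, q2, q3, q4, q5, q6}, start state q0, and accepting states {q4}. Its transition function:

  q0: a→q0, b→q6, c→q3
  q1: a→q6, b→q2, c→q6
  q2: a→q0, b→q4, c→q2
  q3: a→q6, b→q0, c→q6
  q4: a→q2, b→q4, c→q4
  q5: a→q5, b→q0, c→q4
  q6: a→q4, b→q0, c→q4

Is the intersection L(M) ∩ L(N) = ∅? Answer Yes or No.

The string abc is accepted by both M and N.
Hence L(M) ∩ L(N) ≠ ∅.

No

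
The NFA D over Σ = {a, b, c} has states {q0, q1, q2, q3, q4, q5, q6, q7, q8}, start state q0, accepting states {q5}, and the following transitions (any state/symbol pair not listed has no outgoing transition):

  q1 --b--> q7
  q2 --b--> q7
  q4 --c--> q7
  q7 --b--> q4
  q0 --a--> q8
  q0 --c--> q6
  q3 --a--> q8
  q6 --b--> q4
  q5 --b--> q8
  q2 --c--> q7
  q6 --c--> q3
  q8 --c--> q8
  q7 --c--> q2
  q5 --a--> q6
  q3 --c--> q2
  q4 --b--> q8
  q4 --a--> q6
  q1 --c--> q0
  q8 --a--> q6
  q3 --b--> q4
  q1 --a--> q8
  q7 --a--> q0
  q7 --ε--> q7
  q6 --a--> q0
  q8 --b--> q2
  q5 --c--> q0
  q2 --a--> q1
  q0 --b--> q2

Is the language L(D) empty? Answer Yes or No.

The states reachable from the start state are {q0, q1, q2, q3, q4, q6, q7, q8}.
None of the accepting states {q5} is reachable, so no string is accepted and L(D) = ∅.

Yes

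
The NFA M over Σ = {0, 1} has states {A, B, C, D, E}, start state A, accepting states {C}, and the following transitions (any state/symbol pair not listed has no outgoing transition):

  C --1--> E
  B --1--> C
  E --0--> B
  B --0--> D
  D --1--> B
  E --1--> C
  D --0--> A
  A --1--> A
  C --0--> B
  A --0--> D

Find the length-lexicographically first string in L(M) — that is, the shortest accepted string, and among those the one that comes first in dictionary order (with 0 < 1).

011

A breadth-first search from A reaches an accepting state first via the path A → D → B → C on input 011.
No string of length < 3 is accepted (BFS exhausts all shorter strings without reaching an accepting state), and 011 is the lexicographically least accepting string of length 3.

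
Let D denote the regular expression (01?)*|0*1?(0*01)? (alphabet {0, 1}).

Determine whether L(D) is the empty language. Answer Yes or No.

No

The empty string ε matches the expression, so it belongs to L(D).
Since L(D) contains at least one string, it is not empty.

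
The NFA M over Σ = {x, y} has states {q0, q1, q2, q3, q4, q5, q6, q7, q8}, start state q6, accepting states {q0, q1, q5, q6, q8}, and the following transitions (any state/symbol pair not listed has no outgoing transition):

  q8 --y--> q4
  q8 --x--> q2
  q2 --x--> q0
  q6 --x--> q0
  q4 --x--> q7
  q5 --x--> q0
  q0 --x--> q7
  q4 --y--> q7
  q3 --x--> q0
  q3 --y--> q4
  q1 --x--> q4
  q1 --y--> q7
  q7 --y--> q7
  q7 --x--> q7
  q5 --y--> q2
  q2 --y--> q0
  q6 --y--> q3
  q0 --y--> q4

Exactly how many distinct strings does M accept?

3

The useful subgraph on states {q0, q3, q6} is acyclic, so L(M) is finite; the longest accepting path visits 3 useful states, giving maximum string length 2.
Counting accepting paths from q6 by length: 1 of length 0, 1 of length 1, 1 of length 2. Total 3.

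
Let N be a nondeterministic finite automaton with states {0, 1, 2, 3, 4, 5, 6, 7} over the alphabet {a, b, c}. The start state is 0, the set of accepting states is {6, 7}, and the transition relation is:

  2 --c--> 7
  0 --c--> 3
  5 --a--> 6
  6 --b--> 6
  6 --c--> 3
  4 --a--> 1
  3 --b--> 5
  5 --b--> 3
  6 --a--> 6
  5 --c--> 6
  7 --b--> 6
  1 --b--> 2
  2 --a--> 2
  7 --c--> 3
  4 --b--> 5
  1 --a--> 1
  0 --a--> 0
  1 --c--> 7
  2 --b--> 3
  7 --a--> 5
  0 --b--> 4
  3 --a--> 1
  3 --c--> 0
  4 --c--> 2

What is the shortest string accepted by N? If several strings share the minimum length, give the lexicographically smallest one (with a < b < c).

A breadth-first search from 0 reaches an accepting state first via the path 0 → 4 → 1 → 7 on input bac.
No string of length < 3 is accepted (BFS exhausts all shorter strings without reaching an accepting state), and bac is the lexicographically least accepting string of length 3.

bac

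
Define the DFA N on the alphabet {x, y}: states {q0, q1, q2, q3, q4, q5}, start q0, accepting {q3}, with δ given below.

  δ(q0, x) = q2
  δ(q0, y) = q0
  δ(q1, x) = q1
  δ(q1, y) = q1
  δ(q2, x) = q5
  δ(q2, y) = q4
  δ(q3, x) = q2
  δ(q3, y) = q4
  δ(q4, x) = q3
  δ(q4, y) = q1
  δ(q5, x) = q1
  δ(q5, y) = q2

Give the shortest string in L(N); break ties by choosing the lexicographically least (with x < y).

A breadth-first search from q0 reaches an accepting state first via the path q0 → q2 → q4 → q3 on input xyx.
No string of length < 3 is accepted (BFS exhausts all shorter strings without reaching an accepting state), and xyx is the lexicographically least accepting string of length 3.

xyx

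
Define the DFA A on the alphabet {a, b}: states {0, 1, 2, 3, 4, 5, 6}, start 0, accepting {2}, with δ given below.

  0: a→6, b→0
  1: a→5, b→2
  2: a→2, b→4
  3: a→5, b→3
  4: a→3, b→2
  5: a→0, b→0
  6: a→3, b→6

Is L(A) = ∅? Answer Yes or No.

Yes

The states reachable from the start state are {0, 3, 5, 6}.
None of the accepting states {2} is reachable, so no string is accepted and L(A) = ∅.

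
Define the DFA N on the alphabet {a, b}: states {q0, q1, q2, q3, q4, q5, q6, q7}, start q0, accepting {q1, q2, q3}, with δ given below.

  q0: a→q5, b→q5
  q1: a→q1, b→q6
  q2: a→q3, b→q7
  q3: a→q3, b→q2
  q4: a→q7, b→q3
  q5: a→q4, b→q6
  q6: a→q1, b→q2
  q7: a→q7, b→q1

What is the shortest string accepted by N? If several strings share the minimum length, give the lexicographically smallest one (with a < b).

A breadth-first search from q0 reaches an accepting state first via the path q0 → q5 → q4 → q3 on input aab.
No string of length < 3 is accepted (BFS exhausts all shorter strings without reaching an accepting state), and aab is the lexicographically least accepting string of length 3.

aab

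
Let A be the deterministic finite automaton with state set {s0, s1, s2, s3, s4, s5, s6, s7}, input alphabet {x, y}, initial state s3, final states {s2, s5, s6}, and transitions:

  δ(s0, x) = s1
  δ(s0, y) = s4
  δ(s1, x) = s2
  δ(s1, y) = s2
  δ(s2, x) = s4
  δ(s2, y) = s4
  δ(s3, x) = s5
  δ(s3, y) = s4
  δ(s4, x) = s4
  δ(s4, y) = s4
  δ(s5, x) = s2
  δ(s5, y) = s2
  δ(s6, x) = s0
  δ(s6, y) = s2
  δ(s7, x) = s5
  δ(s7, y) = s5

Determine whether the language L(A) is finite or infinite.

finite

The useful states (reachable from s3 and able to reach an accepting state) are {s2, s3, s5}.
Restricted to these states the transition graph has no cycle, so every accepting path has bounded length and L is finite.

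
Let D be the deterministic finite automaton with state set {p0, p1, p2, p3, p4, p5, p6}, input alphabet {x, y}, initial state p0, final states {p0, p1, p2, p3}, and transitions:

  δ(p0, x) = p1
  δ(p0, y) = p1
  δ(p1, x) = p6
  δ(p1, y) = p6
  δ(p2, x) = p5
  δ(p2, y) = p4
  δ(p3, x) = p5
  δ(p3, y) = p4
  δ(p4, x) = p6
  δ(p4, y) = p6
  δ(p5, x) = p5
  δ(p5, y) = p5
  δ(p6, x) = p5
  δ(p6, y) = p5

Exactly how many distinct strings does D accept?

3

The useful subgraph on states {p0, p1} is acyclic, so L(D) is finite; the longest accepting path visits 2 useful states, giving maximum string length 1.
Counting accepting paths from p0 by length: 1 of length 0, 2 of length 1. Total 3.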